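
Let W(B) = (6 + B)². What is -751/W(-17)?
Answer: -751/121 ≈ -6.2066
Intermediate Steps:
-751/W(-17) = -751/(6 - 17)² = -751/((-11)²) = -751/121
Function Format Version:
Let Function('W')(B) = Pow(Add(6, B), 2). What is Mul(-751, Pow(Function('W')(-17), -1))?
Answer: Rational(-751, 121) ≈ -6.2066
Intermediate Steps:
Mul(-751, Pow(Function('W')(-17), -1)) = Mul(-751, Pow(Pow(Add(6, -17), 2), -1)) = Mul(-751, Pow(Pow(-11, 2), -1)) = Mul(-751, Pow(121, -1)) = Mul(-751, Rational(1, 121)) = Rational(-751, 121)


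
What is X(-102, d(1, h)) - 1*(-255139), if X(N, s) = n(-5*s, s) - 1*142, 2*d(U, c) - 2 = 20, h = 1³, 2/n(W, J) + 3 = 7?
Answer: 509995/2 ≈ 2.5500e+5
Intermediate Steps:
n(W, J) = ½ (n(W, J) = 2/(-3 + 7) = 2/4 = 2*(¼) = ½)
h = 1
d(U, c) = 11 (d(U, c) = 1 + (½)*20 = 1 + 10 = 11)
X(N, s) = -283/2 (X(N, s) = ½ - 1*142 = ½ - 142 = -283/2)
X(-102, d(1, h)) - 1*(-255139) = -283/2 - 1*(-255139) = -283/2 + 255139 = 509995/2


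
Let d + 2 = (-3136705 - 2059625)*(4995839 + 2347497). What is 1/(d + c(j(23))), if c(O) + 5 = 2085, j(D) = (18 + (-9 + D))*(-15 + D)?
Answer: -1/38158397154802 ≈ -2.6207e-14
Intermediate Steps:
d = -38158397156882 (d = -2 + (-3136705 - 2059625)*(4995839 + 2347497) = -2 - 5196330*7343336 = -2 - 38158397156880 = -38158397156882)
j(D) = (-15 + D)*(9 + D) (j(D) = (9 + D)*(-15 + D) = (-15 + D)*(9 + D))
c(O) = 2080 (c(O) = -5 + 2085 = 2080)
1/(d + c(j(23))) = 1/(-38158397156882 + 2080) = 1/(-38158397154802) = -1/38158397154802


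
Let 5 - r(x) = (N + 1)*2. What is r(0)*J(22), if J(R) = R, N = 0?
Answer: 66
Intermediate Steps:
r(x) = 3 (r(x) = 5 - (0 + 1)*2 = 5 - 2 = 3)
r(0)*J(22) = 3*22 = 66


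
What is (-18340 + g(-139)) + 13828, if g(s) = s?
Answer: -4651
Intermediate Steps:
(-18340 + g(-139)) + 13828 = (-18340 - 139) + 13828 = -18479 + 13828 = -4651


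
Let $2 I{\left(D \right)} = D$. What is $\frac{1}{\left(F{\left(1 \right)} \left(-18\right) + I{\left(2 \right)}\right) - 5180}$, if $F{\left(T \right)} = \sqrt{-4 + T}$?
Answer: $\frac{i}{- 5179 i + 18 \sqrt{3}} \approx -0.00019308 + 1.1623 \cdot 10^{-6} i$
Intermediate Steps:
$I{\left(D \right)} = \frac{D}{2}$
$\frac{1}{\left(F{\left(1 \right)} \left(-18\right) + I{\left(2 \right)}\right) - 5180} = \frac{1}{\left(\sqrt{-4 + 1} \left(-18\right) + \frac{1}{2} \cdot 2\right) - 5180} = \frac{1}{\left(\sqrt{-3} \left(-18\right) + 1\right) - 5180} = \frac{1}{\left(i \sqrt{3} \left(-18\right) + 1\right) - 5180} = \frac{1}{\left(- 18 i \sqrt{3} + 1\right) - 5180} = \frac{1}{\left(1 - 18 i \sqrt{3}\right) - 5180} = \frac{1}{-5179 - 18 i \sqrt{3}}$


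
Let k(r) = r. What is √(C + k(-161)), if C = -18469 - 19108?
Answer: I*√37738 ≈ 194.26*I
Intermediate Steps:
C = -37577
√(C + k(-161)) = √(-37577 - 161) = √(-37738) = I*√37738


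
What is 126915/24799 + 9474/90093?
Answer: 3889699607/744738769 ≈ 5.2229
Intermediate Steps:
126915/24799 + 9474/90093 = 126915*(1/24799) + 9474*(1/90093) = 126915/24799 + 3158/30031 = 3889699607/744738769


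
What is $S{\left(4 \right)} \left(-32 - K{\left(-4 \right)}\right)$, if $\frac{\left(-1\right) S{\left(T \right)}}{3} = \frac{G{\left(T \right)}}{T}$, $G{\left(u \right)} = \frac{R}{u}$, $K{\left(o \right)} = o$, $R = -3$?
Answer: $- \frac{63}{4} \approx -15.75$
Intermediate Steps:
$G{\left(u \right)} = - \frac{3}{u}$
$S{\left(T \right)} = \frac{9}{T^{2}}$ ($S{\left(T \right)} = - 3 \frac{\left(-3\right) \frac{1}{T}}{T} = - 3 \left(- \frac{3}{T^{2}}\right) = \frac{9}{T^{2}}$)
$S{\left(4 \right)} \left(-32 - K{\left(-4 \right)}\right) = \frac{9}{16} \left(-32 - -4\right) = 9 \cdot \frac{1}{16} \left(-32 + 4\right) = \frac{9}{16} \left(-28\right) = - \frac{63}{4}$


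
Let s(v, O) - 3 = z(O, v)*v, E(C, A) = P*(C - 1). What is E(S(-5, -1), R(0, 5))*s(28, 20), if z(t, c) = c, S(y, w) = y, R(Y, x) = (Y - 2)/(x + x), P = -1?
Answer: 4722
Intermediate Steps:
R(Y, x) = (-2 + Y)/(2*x) (R(Y, x) = (-2 + Y)/((2*x)) = (-2 + Y)*(1/(2*x)) = (-2 + Y)/(2*x))
E(C, A) = 1 - C (E(C, A) = -(C - 1) = -(-1 + C) = 1 - C)
s(v, O) = 3 + v² (s(v, O) = 3 + v*v = 3 + v²)
E(S(-5, -1), R(0, 5))*s(28, 20) = (1 - 1*(-5))*(3 + 28²) = (1 + 5)*(3 + 784) = 6*787 = 4722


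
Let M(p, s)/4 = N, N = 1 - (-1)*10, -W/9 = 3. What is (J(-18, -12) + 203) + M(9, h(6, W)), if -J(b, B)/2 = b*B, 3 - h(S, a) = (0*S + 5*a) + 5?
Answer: -185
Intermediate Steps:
W = -27 (W = -9*3 = -27)
h(S, a) = -2 - 5*a (h(S, a) = 3 - ((0*S + 5*a) + 5) = 3 - ((0 + 5*a) + 5) = 3 - (5*a + 5) = 3 - (5 + 5*a) = 3 + (-5 - 5*a) = -2 - 5*a)
N = 11 (N = 1 - 1*(-10) = 1 + 10 = 11)
M(p, s) = 44 (M(p, s) = 4*11 = 44)
J(b, B) = -2*B*b (J(b, B) = -2*b*B = -2*B*b)
(J(-18, -12) + 203) + M(9, h(6, W)) = (-2*(-12)*(-18) + 203) + 44 = (-432 + 203) + 44 = -229 + 44 = -185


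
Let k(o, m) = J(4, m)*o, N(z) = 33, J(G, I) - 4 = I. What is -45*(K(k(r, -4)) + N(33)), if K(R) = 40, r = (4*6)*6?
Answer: -3285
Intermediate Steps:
J(G, I) = 4 + I
r = 144 (r = 24*6 = 144)
k(o, m) = o*(4 + m) (k(o, m) = (4 + m)*o = o*(4 + m))
-45*(K(k(r, -4)) + N(33)) = -45*(40 + 33) = -45*73 = -3285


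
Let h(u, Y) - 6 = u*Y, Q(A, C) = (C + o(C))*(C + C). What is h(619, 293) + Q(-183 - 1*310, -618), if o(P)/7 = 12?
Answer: 841397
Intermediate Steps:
o(P) = 84 (o(P) = 7*12 = 84)
Q(A, C) = 2*C*(84 + C) (Q(A, C) = (C + 84)*(C + C) = (84 + C)*(2*C) = 2*C*(84 + C))
h(u, Y) = 6 + Y*u (h(u, Y) = 6 + u*Y = 6 + Y*u)
h(619, 293) + Q(-183 - 1*310, -618) = (6 + 293*619) + 2*(-618)*(84 - 618) = (6 + 181367) + 2*(-618)*(-534) = 181373 + 660024 = 841397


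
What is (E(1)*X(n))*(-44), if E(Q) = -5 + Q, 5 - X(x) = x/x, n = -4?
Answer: 704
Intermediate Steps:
X(x) = 4 (X(x) = 5 - x/x = 5 - 1*1 = 5 - 1 = 4)
(E(1)*X(n))*(-44) = ((-5 + 1)*4)*(-44) = -4*4*(-44) = -16*(-44) = 704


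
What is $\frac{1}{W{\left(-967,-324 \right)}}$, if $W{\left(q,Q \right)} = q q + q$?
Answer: $\frac{1}{934122} \approx 1.0705 \cdot 10^{-6}$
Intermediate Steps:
$W{\left(q,Q \right)} = q + q^{2}$ ($W{\left(q,Q \right)} = q^{2} + q = q + q^{2}$)
$\frac{1}{W{\left(-967,-324 \right)}} = \frac{1}{\left(-967\right) \left(1 - 967\right)} = \frac{1}{\left(-967\right) \left(-966\right)} = \frac{1}{934122}$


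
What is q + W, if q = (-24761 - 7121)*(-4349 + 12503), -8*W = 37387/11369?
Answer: -23644412025643/90952 ≈ -2.5997e+8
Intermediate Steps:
W = -37387/90952 (W = -37387/(8*11369) = -1/8*37387/11369 = -37387/90952 ≈ -0.41106)
q = -259965828 (q = -31882*8154 = -259965828)
q + W = -259965828 - 37387/90952 = -23644412025643/90952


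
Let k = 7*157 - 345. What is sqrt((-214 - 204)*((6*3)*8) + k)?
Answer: I*sqrt(59438) ≈ 243.8*I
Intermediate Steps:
k = 754 (k = 1099 - 345 = 754)
sqrt((-214 - 204)*((6*3)*8) + k) = sqrt((-214 - 204)*((6*3)*8) + 754) = sqrt(-7524*8 + 754) = sqrt(-418*144 + 754) = sqrt(-60192 + 754) = sqrt(-59438) = I*sqrt(59438)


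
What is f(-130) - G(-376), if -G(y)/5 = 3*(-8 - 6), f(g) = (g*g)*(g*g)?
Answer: 285609790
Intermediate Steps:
f(g) = g⁴ (f(g) = g²*g² = g⁴)
G(y) = 210 (G(y) = -15*(-8 - 6) = -15*(-14) = -5*(-42) = 210)
f(-130) - G(-376) = (-130)⁴ - 1*210 = 285610000 - 210 = 285609790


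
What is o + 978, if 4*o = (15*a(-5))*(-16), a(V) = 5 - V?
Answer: 378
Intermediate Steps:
o = -600 (o = ((15*(5 - 1*(-5)))*(-16))/4 = ((15*(5 + 5))*(-16))/4 = ((15*10)*(-16))/4 = (150*(-16))/4 = (¼)*(-2400) = -600)
o + 978 = -600 + 978 = 378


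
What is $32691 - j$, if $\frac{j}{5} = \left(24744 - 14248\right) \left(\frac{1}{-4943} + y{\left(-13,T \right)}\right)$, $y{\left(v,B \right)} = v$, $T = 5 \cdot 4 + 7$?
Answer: $\frac{3533956413}{4943} \approx 7.1494 \cdot 10^{5}$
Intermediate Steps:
$T = 27$ ($T = 20 + 7 = 27$)
$j = - \frac{3372364800}{4943}$ ($j = 5 \left(24744 - 14248\right) \left(\frac{1}{-4943} - 13\right) = 5 \cdot 10496 \left(- \frac{1}{4943} - 13\right) = 5 \cdot 10496 \left(- \frac{64260}{4943}\right) = 5 \left(- \frac{674472960}{4943}\right) = - \frac{3372364800}{4943} \approx -6.8225 \cdot 10^{5}$)
$32691 - j = 32691 - - \frac{3372364800}{4943} = 32691 + \frac{3372364800}{4943} = \frac{3533956413}{4943}$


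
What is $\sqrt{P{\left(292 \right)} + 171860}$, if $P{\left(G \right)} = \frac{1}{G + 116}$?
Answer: $\frac{\sqrt{7152125862}}{204} \approx 414.56$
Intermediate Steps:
$P{\left(G \right)} = \frac{1}{116 + G}$
$\sqrt{P{\left(292 \right)} + 171860} = \sqrt{\frac{1}{116 + 292} + 171860} = \sqrt{\frac{1}{408} + 171860} = \sqrt{\frac{70118881}{408}} = \frac{\sqrt{7152125862}}{204}$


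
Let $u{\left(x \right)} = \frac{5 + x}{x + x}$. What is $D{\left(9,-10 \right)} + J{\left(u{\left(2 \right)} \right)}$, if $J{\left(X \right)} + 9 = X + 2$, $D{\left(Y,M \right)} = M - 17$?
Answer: $- \frac{129}{4} \approx -32.25$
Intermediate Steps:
$D{\left(Y,M \right)} = -17 + M$
$u{\left(x \right)} = \frac{5 + x}{2 x}$
$J{\left(X \right)} = -7 + X$ ($J{\left(X \right)} = -9 + \left(X + 2\right) = -9 + \left(2 + X\right) = -7 + X$)
$D{\left(9,-10 \right)} + J{\left(u{\left(2 \right)} \right)} = \left(-17 - 10\right) - \left(7 - \frac{5 + 2}{2 \cdot 2}\right) = -27 - \left(7 - \frac{7}{4}\right) = -27 + \left(-7 + \frac{7}{4}\right) = -27 - \frac{21}{4} = - \frac{129}{4}$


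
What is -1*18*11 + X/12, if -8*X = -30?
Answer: -3163/16 ≈ -197.69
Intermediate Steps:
X = 15/4 (X = -⅛*(-30) = 15/4 ≈ 3.7500)
-1*18*11 + X/12 = -1*18*11 + (15/4)/12 = -18*11 + (15/4)*(1/12) = -198 + 5/16 = -3163/16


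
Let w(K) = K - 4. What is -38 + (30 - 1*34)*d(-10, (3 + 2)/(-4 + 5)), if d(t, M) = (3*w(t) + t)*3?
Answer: 586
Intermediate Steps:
w(K) = -4 + K
d(t, M) = -36 + 12*t (d(t, M) = (3*(-4 + t) + t)*3 = ((-12 + 3*t) + t)*3 = (-12 + 4*t)*3 = -36 + 12*t)
-38 + (30 - 1*34)*d(-10, (3 + 2)/(-4 + 5)) = -38 + (30 - 1*34)*(-36 + 12*(-10)) = -38 + (30 - 34)*(-36 - 120) = -38 - 4*(-156) = -38 + 624 = 586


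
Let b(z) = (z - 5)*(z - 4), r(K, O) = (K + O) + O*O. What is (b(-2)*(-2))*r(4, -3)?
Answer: -840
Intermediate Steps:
r(K, O) = K + O + O² (r(K, O) = (K + O) + O² = K + O + O²)
b(z) = (-5 + z)*(-4 + z)
(b(-2)*(-2))*r(4, -3) = ((20 + (-2)² - 9*(-2))*(-2))*(4 - 3 + (-3)²) = ((20 + 4 + 18)*(-2))*(4 - 3 + 9) = (42*(-2))*10 = -84*10 = -840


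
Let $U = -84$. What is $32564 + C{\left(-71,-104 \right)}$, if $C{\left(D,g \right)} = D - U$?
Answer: $32577$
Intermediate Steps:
$C{\left(D,g \right)} = 84 + D$ ($C{\left(D,g \right)} = D - -84 = D + 84 = 84 + D$)
$32564 + C{\left(-71,-104 \right)} = 32564 + \left(84 - 71\right) = 32564 + 13 = 32577$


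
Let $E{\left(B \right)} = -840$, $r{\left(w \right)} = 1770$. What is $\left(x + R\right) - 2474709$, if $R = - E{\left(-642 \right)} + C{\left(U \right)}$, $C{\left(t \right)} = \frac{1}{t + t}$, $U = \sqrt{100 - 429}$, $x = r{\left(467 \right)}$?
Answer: $-2472099 - \frac{i \sqrt{329}}{658} \approx -2.4721 \cdot 10^{6} - 0.027566 i$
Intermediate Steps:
$x = 1770$
$U = i \sqrt{329}$ ($U = \sqrt{-329} = i \sqrt{329} \approx 18.138 i$)
$C{\left(t \right)} = \frac{1}{2 t}$
$R = 840 - \frac{i \sqrt{329}}{658}$ ($R = \left(-1\right) \left(-840\right) + \frac{1}{2 i \sqrt{329}} = 840 + \frac{\left(- \frac{1}{329}\right) i \sqrt{329}}{2} = 840 - \frac{i \sqrt{329}}{658} \approx 840.0 - 0.027566 i$)
$\left(x + R\right) - 2474709 = \left(1770 + \left(840 - \frac{i \sqrt{329}}{658}\right)\right) - 2474709 = \left(2610 - \frac{i \sqrt{329}}{658}\right) - 2474709 = -2472099 - \frac{i \sqrt{329}}{658}$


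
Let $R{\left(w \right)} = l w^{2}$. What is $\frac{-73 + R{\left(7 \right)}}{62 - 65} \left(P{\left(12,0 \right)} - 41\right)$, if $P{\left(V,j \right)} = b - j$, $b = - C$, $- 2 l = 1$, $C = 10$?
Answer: $- \frac{3315}{2} \approx -1657.5$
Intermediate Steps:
$l = - \frac{1}{2}$ ($l = \left(- \frac{1}{2}\right) 1 = - \frac{1}{2} \approx -0.5$)
$b = -10$ ($b = \left(-1\right) 10 = -10$)
$R{\left(w \right)} = - \frac{w^{2}}{2}$
$P{\left(V,j \right)} = -10 - j$
$\frac{-73 + R{\left(7 \right)}}{62 - 65} \left(P{\left(12,0 \right)} - 41\right) = \frac{-73 - \frac{7^{2}}{2}}{62 - 65} \left(\left(-10 - 0\right) - 41\right) = \frac{-73 - \frac{49}{2}}{-3} \left(\left(-10 + 0\right) - 41\right) = \left(-73 - \frac{49}{2}\right) \left(- \frac{1}{3}\right) \left(-10 - 41\right) = \left(- \frac{195}{2}\right) \left(- \frac{1}{3}\right) \left(-51\right) = \frac{65}{2} \left(-51\right) = - \frac{3315}{2}$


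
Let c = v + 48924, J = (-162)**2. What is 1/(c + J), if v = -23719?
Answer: 1/51449 ≈ 1.9437e-5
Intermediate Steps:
J = 26244
c = 25205 (c = -23719 + 48924 = 25205)
1/(c + J) = 1/(25205 + 26244) = 1/51449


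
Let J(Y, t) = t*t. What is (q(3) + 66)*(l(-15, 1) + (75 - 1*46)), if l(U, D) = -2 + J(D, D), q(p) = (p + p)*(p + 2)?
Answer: 2688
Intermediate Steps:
J(Y, t) = t²
q(p) = 2*p*(2 + p) (q(p) = (2*p)*(2 + p) = 2*p*(2 + p))
l(U, D) = -2 + D²
(q(3) + 66)*(l(-15, 1) + (75 - 1*46)) = (2*3*(2 + 3) + 66)*((-2 + 1²) + (75 - 1*46)) = (2*3*5 + 66)*((-2 + 1) + (75 - 46)) = (30 + 66)*(-1 + 29) = 96*28 = 2688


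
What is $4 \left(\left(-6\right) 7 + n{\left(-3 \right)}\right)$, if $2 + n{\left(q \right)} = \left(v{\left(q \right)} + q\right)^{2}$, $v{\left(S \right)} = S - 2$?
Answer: $80$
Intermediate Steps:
$v{\left(S \right)} = -2 + S$ ($v{\left(S \right)} = S - 2 = -2 + S$)
$n{\left(q \right)} = -2 + \left(-2 + 2 q\right)^{2}$ ($n{\left(q \right)} = -2 + \left(\left(-2 + q\right) + q\right)^{2} = -2 + \left(-2 + 2 q\right)^{2}$)
$4 \left(\left(-6\right) 7 + n{\left(-3 \right)}\right) = 4 \left(\left(-6\right) 7 - \left(2 - 4 \left(-1 - 3\right)^{2}\right)\right) = 4 \left(-42 - \left(2 - 4 \left(-4\right)^{2}\right)\right) = 4 \left(-42 + \left(-2 + 4 \cdot 16\right)\right) = 4 \left(-42 + \left(-2 + 64\right)\right) = 4 \left(-42 + 62\right) = 4 \cdot 20 = 80$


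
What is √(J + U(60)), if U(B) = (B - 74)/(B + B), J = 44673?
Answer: √40205595/30 ≈ 211.36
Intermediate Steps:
U(B) = (-74 + B)/(2*B) (U(B) = (-74 + B)/((2*B)) = (-74 + B)*(1/(2*B)) = (-74 + B)/(2*B))
√(J + U(60)) = √(44673 + (½)*(-74 + 60)/60) = √(44673 + (½)*(1/60)*(-14)) = √(44673 - 7/60) = √(2680373/60) = √40205595/30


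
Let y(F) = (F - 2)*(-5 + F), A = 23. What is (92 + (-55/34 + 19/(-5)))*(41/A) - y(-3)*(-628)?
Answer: 98822679/3910 ≈ 25274.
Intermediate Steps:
y(F) = (-5 + F)*(-2 + F) (y(F) = (-2 + F)*(-5 + F) = (-5 + F)*(-2 + F))
(92 + (-55/34 + 19/(-5)))*(41/A) - y(-3)*(-628) = (92 + (-55/34 + 19/(-5)))*(41/23) - (10 + (-3)**2 - 7*(-3))*(-628) = (92 + (-55*1/34 + 19*(-1/5)))*(41*(1/23)) - (10 + 9 + 21)*(-628) = (92 + (-55/34 - 19/5))*(41/23) - 40*(-628) = (92 - 921/170)*(41/23) - 1*(-25120) = (14719/170)*(41/23) + 25120 = 603479/3910 + 25120 = 98822679/3910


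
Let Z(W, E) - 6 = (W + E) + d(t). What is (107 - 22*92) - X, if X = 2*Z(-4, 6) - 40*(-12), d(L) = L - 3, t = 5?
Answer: -2417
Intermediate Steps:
d(L) = -3 + L
Z(W, E) = 8 + E + W (Z(W, E) = 6 + ((W + E) + (-3 + 5)) = 6 + ((E + W) + 2) = 6 + (2 + E + W) = 8 + E + W)
X = 500 (X = 2*(8 + 6 - 4) - 40*(-12) = 2*10 + 480 = 20 + 480 = 500)
(107 - 22*92) - X = (107 - 22*92) - 1*500 = (107 - 2024) - 500 = -1917 - 500 = -2417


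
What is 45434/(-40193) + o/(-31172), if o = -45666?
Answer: 209592445/626448098 ≈ 0.33457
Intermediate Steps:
45434/(-40193) + o/(-31172) = 45434/(-40193) - 45666/(-31172) = 45434*(-1/40193) - 45666*(-1/31172) = -45434/40193 + 22833/15586 = 209592445/626448098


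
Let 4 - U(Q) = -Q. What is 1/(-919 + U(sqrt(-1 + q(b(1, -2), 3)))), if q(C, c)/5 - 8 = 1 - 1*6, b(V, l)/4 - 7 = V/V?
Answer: -915/837211 - sqrt(14)/837211 ≈ -0.0010974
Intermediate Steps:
b(V, l) = 32 (b(V, l) = 28 + 4*(V/V) = 28 + 4*1 = 28 + 4 = 32)
q(C, c) = 15 (q(C, c) = 40 + 5*(1 - 1*6) = 40 + 5*(1 - 6) = 40 + 5*(-5) = 40 - 25 = 15)
U(Q) = 4 + Q (U(Q) = 4 - (-1)*Q = 4 + Q)
1/(-919 + U(sqrt(-1 + q(b(1, -2), 3)))) = 1/(-919 + (4 + sqrt(-1 + 15))) = 1/(-919 + (4 + sqrt(14))) = 1/(-915 + sqrt(14))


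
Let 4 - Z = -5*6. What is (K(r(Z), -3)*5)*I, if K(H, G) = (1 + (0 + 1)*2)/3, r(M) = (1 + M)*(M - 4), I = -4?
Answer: -20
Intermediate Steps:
Z = 34 (Z = 4 - (-5)*6 = 4 - 1*(-30) = 4 + 30 = 34)
r(M) = (1 + M)*(-4 + M)
K(H, G) = 1 (K(H, G) = (1 + 1*2)*(1/3) = (1 + 2)*(1/3) = 3*(1/3) = 1)
(K(r(Z), -3)*5)*I = (1*5)*(-4) = 5*(-4) = -20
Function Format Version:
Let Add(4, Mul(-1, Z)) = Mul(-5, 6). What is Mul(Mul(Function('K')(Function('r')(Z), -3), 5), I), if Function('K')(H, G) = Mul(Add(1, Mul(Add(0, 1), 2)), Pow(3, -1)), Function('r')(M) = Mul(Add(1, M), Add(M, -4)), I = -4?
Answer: -20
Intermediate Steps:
Z = 34 (Z = Add(4, Mul(-1, Mul(-5, 6))) = Add(4, Mul(-1, -30)) = Add(4, 30) = 34)
Function('r')(M) = Mul(Add(1, M), Add(-4, M))
Function('K')(H, G) = 1 (Function('K')(H, G) = Mul(Add(1, Mul(1, 2)), Rational(1, 3)) = Mul(Add(1, 2), Rational(1, 3)) = Mul(3, Rational(1, 3)) = 1)
Mul(Mul(Function('K')(Function('r')(Z), -3), 5), I) = Mul(Mul(1, 5), -4) = Mul(5, -4) = -20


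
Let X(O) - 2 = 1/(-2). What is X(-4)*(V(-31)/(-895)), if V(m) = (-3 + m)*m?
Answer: -1581/895 ≈ -1.7665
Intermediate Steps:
V(m) = m*(-3 + m)
X(O) = 3/2 (X(O) = 2 + 1/(-2) = 2 - ½ = 3/2)
X(-4)*(V(-31)/(-895)) = 3*(-31*(-3 - 31)/(-895))/2 = 3*(-31*(-34)*(-1/895))/2 = 3*(1054*(-1/895))/2 = (3/2)*(-1054/895) = -1581/895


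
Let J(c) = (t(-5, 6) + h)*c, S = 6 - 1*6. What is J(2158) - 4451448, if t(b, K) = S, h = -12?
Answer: -4477344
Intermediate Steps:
S = 0 (S = 6 - 6 = 0)
t(b, K) = 0
J(c) = -12*c (J(c) = (0 - 12)*c = -12*c)
J(2158) - 4451448 = -12*2158 - 4451448 = -25896 - 4451448 = -4477344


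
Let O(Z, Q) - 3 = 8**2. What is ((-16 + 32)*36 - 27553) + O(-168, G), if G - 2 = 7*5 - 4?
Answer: -26910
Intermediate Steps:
G = 33 (G = 2 + (7*5 - 4) = 2 + (35 - 4) = 2 + 31 = 33)
O(Z, Q) = 67 (O(Z, Q) = 3 + 8**2 = 3 + 64 = 67)
((-16 + 32)*36 - 27553) + O(-168, G) = ((-16 + 32)*36 - 27553) + 67 = (16*36 - 27553) + 67 = (576 - 27553) + 67 = -26977 + 67 = -26910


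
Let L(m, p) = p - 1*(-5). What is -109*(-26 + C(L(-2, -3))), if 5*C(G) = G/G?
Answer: 14061/5 ≈ 2812.2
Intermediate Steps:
L(m, p) = 5 + p (L(m, p) = p + 5 = 5 + p)
C(G) = ⅕ (C(G) = (G/G)/5 = (⅕)*1 = ⅕)
-109*(-26 + C(L(-2, -3))) = -109*(-26 + ⅕) = -109*(-129/5) = 14061/5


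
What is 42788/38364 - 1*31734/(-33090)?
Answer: 109720754/52894365 ≈ 2.0743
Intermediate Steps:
42788/38364 - 1*31734/(-33090) = 42788*(1/38364) - 31734*(-1/33090) = 10697/9591 + 5289/5515 = 109720754/52894365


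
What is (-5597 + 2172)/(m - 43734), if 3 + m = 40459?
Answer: 3425/3278 ≈ 1.0448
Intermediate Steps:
m = 40456 (m = -3 + 40459 = 40456)
(-5597 + 2172)/(m - 43734) = (-5597 + 2172)/(40456 - 43734) = -3425/(-3278) = -3425*(-1/3278) = 3425/3278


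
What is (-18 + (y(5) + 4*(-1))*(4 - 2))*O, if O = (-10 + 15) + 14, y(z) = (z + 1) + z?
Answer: -76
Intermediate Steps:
y(z) = 1 + 2*z (y(z) = (1 + z) + z = 1 + 2*z)
O = 19 (O = 5 + 14 = 19)
(-18 + (y(5) + 4*(-1))*(4 - 2))*O = (-18 + ((1 + 2*5) + 4*(-1))*(4 - 2))*19 = (-18 + ((1 + 10) - 4)*2)*19 = (-18 + (11 - 4)*2)*19 = (-18 + 7*2)*19 = (-18 + 14)*19 = -4*19 = -76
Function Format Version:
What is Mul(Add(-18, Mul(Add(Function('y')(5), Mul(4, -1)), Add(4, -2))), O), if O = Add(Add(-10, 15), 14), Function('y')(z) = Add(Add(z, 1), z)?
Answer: -76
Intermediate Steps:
Function('y')(z) = Add(1, Mul(2, z)) (Function('y')(z) = Add(Add(1, z), z) = Add(1, Mul(2, z)))
O = 19 (O = Add(5, 14) = 19)
Mul(Add(-18, Mul(Add(Function('y')(5), Mul(4, -1)), Add(4, -2))), O) = Mul(Add(-18, Mul(Add(Add(1, Mul(2, 5)), Mul(4, -1)), Add(4, -2))), 19) = Mul(Add(-18, Mul(Add(Add(1, 10), -4), 2)), 19) = Mul(Add(-18, Mul(Add(11, -4), 2)), 19) = Mul(Add(-18, Mul(7, 2)), 19) = Mul(Add(-18, 14), 19) = Mul(-4, 19) = -76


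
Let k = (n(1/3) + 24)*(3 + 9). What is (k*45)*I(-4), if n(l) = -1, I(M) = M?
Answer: -49680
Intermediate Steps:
k = 276 (k = (-1 + 24)*(3 + 9) = 23*12 = 276)
(k*45)*I(-4) = (276*45)*(-4) = 12420*(-4) = -49680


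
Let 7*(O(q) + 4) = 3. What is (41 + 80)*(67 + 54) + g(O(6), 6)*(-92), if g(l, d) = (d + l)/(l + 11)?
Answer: 189942/13 ≈ 14611.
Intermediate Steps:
O(q) = -25/7 (O(q) = -4 + (1/7)*3 = -4 + 3/7 = -25/7)
g(l, d) = (d + l)/(11 + l)
(41 + 80)*(67 + 54) + g(O(6), 6)*(-92) = (41 + 80)*(67 + 54) + ((6 - 25/7)/(11 - 25/7))*(-92) = 121*121 + ((17/7)/(52/7))*(-92) = 14641 + ((7/52)*(17/7))*(-92) = 14641 + (17/52)*(-92) = 14641 - 391/13 = 189942/13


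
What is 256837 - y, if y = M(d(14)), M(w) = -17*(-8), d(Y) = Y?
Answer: 256701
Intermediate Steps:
M(w) = 136
y = 136
256837 - y = 256837 - 1*136 = 256837 - 136 = 256701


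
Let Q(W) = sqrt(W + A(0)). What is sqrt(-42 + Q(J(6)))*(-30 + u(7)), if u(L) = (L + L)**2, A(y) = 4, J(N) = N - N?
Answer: 332*I*sqrt(10) ≈ 1049.9*I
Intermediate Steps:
J(N) = 0
u(L) = 4*L**2 (u(L) = (2*L)**2 = 4*L**2)
Q(W) = sqrt(4 + W) (Q(W) = sqrt(W + 4) = sqrt(4 + W))
sqrt(-42 + Q(J(6)))*(-30 + u(7)) = sqrt(-42 + sqrt(4 + 0))*(-30 + 4*7**2) = sqrt(-42 + sqrt(4))*(-30 + 4*49) = sqrt(-42 + 2)*(-30 + 196) = sqrt(-40)*166 = (2*I*sqrt(10))*166 = 332*I*sqrt(10)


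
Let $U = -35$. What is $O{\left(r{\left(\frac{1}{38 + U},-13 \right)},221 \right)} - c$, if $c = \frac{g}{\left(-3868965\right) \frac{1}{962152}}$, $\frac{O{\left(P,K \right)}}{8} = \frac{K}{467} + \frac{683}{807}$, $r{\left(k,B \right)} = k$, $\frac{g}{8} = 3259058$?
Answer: $\frac{3151342678179304864}{486030990195} \approx 6.4838 \cdot 10^{6}$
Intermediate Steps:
$g = 26072464$ ($g = 8 \cdot 3259058 = 26072464$)
$O{\left(P,K \right)} = \frac{5464}{807} + \frac{8 K}{467}$ ($O{\left(P,K \right)} = 8 \left(\frac{K}{467} + \frac{683}{807}\right) = 8 \left(\frac{683}{807} + \frac{K}{467}\right) = \frac{5464}{807} + \frac{8 K}{467}$)
$c = - \frac{25085673382528}{3868965}$ ($c = \frac{26072464}{\left(-3868965\right) \frac{1}{962152}} = \frac{26072464}{- \frac{3868965}{962152}} = 26072464 \left(- \frac{962152}{3868965}\right) = - \frac{25085673382528}{3868965} \approx -6.4838 \cdot 10^{6}$)
$O{\left(r{\left(\frac{1}{38 + U},-13 \right)},221 \right)} - c = \left(\frac{5464}{807} + \frac{8}{467} \cdot 221\right) - - \frac{25085673382528}{3868965} = \left(\frac{5464}{807} + \frac{1768}{467}\right) + \frac{25085673382528}{3868965} = \frac{3978464}{376869} + \frac{25085673382528}{3868965} = \frac{3151342678179304864}{486030990195}$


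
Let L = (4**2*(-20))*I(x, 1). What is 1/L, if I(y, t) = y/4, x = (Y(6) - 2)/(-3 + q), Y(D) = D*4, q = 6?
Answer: -3/1760 ≈ -0.0017045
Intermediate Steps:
Y(D) = 4*D
x = 22/3 (x = (4*6 - 2)/(-3 + 6) = (24 - 2)/3 = 22*(1/3) = 22/3 ≈ 7.3333)
I(y, t) = y/4 (I(y, t) = y*(1/4) = y/4)
L = -1760/3 (L = (4**2*(-20))*((1/4)*(22/3)) = (16*(-20))*(11/6) = -320*11/6 = -1760/3 ≈ -586.67)
1/L = 1/(-1760/3) = -3/1760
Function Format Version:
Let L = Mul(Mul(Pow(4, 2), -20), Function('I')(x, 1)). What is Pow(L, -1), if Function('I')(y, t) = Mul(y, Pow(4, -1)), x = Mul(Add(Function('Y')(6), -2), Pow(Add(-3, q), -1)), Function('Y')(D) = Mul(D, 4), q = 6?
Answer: Rational(-3, 1760) ≈ -0.0017045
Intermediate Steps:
Function('Y')(D) = Mul(4, D)
x = Rational(22, 3) (x = Mul(Add(Mul(4, 6), -2), Pow(Add(-3, 6), -1)) = Mul(Add(24, -2), Pow(3, -1)) = Mul(22, Rational(1, 3)) = Rational(22, 3) ≈ 7.3333)
Function('I')(y, t) = Mul(Rational(1, 4), y) (Function('I')(y, t) = Mul(y, Rational(1, 4)) = Mul(Rational(1, 4), y))
L = Rational(-1760, 3) (L = Mul(Mul(Pow(4, 2), -20), Mul(Rational(1, 4), Rational(22, 3))) = Mul(Mul(16, -20), Rational(11, 6)) = Mul(-320, Rational(11, 6)) = Rational(-1760, 3) ≈ -586.67)
Pow(L, -1) = Pow(Rational(-1760, 3), -1) = Rational(-3, 1760)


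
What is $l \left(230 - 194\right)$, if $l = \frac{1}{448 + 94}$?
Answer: $\frac{18}{271} \approx 0.066421$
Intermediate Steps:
$l = \frac{1}{542} \approx 0.001845$
$l \left(230 - 194\right) = \frac{230 - 194}{542} = \frac{1}{542} \cdot 36 = \frac{18}{271}$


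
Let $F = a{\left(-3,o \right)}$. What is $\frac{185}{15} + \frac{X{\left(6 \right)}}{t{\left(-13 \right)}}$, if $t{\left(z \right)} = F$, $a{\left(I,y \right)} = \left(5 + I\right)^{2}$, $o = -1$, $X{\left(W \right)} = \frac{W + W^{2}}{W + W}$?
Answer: $\frac{317}{24} \approx 13.208$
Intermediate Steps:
$X{\left(W \right)} = \frac{W + W^{2}}{2 W}$
$F = 4$ ($F = \left(5 - 3\right)^{2} = 2^{2} = 4$)
$t{\left(z \right)} = 4$
$\frac{185}{15} + \frac{X{\left(6 \right)}}{t{\left(-13 \right)}} = \frac{185}{15} + \frac{\frac{1}{2} + \frac{1}{2} \cdot 6}{4} = 185 \cdot \frac{1}{15} + \left(\frac{1}{2} + 3\right) \frac{1}{4} = \frac{37}{3} + \frac{7}{2} \cdot \frac{1}{4} = \frac{37}{3} + \frac{7}{8} = \frac{317}{24}$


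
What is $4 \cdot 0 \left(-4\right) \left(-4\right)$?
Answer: $0$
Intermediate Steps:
$4 \cdot 0 \left(-4\right) \left(-4\right) = 0 \left(-4\right) \left(-4\right) = 0 \left(-4\right) = 0$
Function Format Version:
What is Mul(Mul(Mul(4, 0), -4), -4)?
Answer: 0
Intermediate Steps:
Mul(Mul(Mul(4, 0), -4), -4) = Mul(Mul(0, -4), -4) = Mul(0, -4) = 0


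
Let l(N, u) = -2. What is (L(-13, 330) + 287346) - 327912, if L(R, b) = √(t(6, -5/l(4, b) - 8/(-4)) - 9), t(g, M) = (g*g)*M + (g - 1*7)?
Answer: -40566 + 2*√38 ≈ -40554.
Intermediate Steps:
t(g, M) = -7 + g + M*g² (t(g, M) = g²*M + (g - 7) = M*g² + (-7 + g) = -7 + g + M*g²)
L(R, b) = 2*√38 (L(R, b) = √((-7 + 6 + (-5/(-2) - 8/(-4))*6²) - 9) = √((-7 + 6 + (-5*(-½) - 8*(-¼))*36) - 9) = √((-7 + 6 + (5/2 + 2)*36) - 9) = √((-7 + 6 + (9/2)*36) - 9) = √((-7 + 6 + 162) - 9) = √(161 - 9) = √152 = 2*√38)
(L(-13, 330) + 287346) - 327912 = (2*√38 + 287346) - 327912 = (287346 + 2*√38) - 327912 = -40566 + 2*√38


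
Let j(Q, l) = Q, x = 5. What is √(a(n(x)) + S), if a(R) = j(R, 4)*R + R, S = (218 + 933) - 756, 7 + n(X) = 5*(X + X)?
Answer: √2287 ≈ 47.823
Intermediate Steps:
n(X) = -7 + 10*X (n(X) = -7 + 5*(X + X) = -7 + 5*(2*X) = -7 + 10*X)
S = 395 (S = 1151 - 756 = 395)
a(R) = R + R² (a(R) = R*R + R = R² + R = R + R²)
√(a(n(x)) + S) = √((-7 + 10*5)*(1 + (-7 + 10*5)) + 395) = √((-7 + 50)*(1 + (-7 + 50)) + 395) = √(43*(1 + 43) + 395) = √(43*44 + 395) = √(1892 + 395) = √2287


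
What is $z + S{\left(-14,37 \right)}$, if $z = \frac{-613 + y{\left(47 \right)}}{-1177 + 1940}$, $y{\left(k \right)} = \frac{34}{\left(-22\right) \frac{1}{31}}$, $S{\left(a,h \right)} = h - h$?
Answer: $- \frac{7270}{8393} \approx -0.8662$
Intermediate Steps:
$S{\left(a,h \right)} = 0$
$y{\left(k \right)} = - \frac{527}{11}$ ($y{\left(k \right)} = \frac{34}{\left(-22\right) \frac{1}{31}} = \frac{34}{- \frac{22}{31}} = 34 \left(- \frac{31}{22}\right) = - \frac{527}{11}$)
$z = - \frac{7270}{8393}$ ($z = \frac{-613 - \frac{527}{11}}{-1177 + 1940} = - \frac{7270}{11 \cdot 763} = \left(- \frac{7270}{11}\right) \frac{1}{763} = - \frac{7270}{8393} \approx -0.8662$)
$z + S{\left(-14,37 \right)} = - \frac{7270}{8393} + 0 = - \frac{7270}{8393}$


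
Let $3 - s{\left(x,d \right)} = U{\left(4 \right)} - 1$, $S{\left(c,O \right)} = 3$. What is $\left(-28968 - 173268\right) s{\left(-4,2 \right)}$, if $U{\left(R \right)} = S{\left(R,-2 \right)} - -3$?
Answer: $404472$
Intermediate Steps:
$U{\left(R \right)} = 6$ ($U{\left(R \right)} = 3 - -3 = 3 + 3 = 6$)
$s{\left(x,d \right)} = -2$ ($s{\left(x,d \right)} = 3 - \left(6 - 1\right) = 3 - 5 = -2$)
$\left(-28968 - 173268\right) s{\left(-4,2 \right)} = \left(-28968 - 173268\right) \left(-2\right) = \left(-202236\right) \left(-2\right) = 404472$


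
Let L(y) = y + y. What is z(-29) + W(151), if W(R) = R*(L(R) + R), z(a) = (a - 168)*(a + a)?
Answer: 79829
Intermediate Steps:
L(y) = 2*y
z(a) = 2*a*(-168 + a) (z(a) = (-168 + a)*(2*a) = 2*a*(-168 + a))
W(R) = 3*R² (W(R) = R*(2*R + R) = R*(3*R) = 3*R²)
z(-29) + W(151) = 2*(-29)*(-168 - 29) + 3*151² = 2*(-29)*(-197) + 3*22801 = 11426 + 68403 = 79829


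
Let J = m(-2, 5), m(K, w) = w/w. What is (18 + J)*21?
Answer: 399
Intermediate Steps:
m(K, w) = 1
J = 1
(18 + J)*21 = (18 + 1)*21 = 19*21 = 399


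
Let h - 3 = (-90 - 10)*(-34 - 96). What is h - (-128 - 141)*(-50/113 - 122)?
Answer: -2252545/113 ≈ -19934.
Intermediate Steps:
h = 13003 (h = 3 + (-90 - 10)*(-34 - 96) = 3 - 100*(-130) = 3 + 13000 = 13003)
h - (-128 - 141)*(-50/113 - 122) = 13003 - (-128 - 141)*(-50/113 - 122) = 13003 - (-269)*(-50*1/113 - 122) = 13003 - (-269)*(-50/113 - 122) = 13003 - (-269)*(-13836)/113 = 13003 - 1*3721884/113 = 13003 - 3721884/113 = -2252545/113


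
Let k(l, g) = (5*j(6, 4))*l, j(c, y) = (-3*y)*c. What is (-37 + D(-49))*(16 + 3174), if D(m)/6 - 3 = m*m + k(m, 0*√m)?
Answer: 383524130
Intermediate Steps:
j(c, y) = -3*c*y
k(l, g) = -360*l (k(l, g) = (5*(-3*6*4))*l = (5*(-72))*l = -360*l)
D(m) = 18 - 2160*m + 6*m² (D(m) = 18 + 6*(m*m - 360*m) = 18 + 6*(m² - 360*m) = 18 + (-2160*m + 6*m²) = 18 - 2160*m + 6*m²)
(-37 + D(-49))*(16 + 3174) = (-37 + (18 - 2160*(-49) + 6*(-49)²))*(16 + 3174) = (-37 + (18 + 105840 + 6*2401))*3190 = (-37 + (18 + 105840 + 14406))*3190 = (-37 + 120264)*3190 = 120227*3190 = 383524130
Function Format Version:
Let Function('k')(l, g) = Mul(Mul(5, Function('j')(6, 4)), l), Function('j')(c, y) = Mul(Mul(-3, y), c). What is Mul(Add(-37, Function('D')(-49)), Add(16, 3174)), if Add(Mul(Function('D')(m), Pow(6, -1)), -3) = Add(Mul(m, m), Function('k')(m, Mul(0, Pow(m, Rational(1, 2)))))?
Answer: 383524130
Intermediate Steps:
Function('j')(c, y) = Mul(-3, c, y)
Function('k')(l, g) = Mul(-360, l) (Function('k')(l, g) = Mul(Mul(5, Mul(-3, 6, 4)), l) = Mul(Mul(5, -72), l) = Mul(-360, l))
Function('D')(m) = Add(18, Mul(-2160, m), Mul(6, Pow(m, 2))) (Function('D')(m) = Add(18, Mul(6, Add(Mul(m, m), Mul(-360, m)))) = Add(18, Mul(6, Add(Pow(m, 2), Mul(-360, m)))) = Add(18, Add(Mul(-2160, m), Mul(6, Pow(m, 2)))) = Add(18, Mul(-2160, m), Mul(6, Pow(m, 2))))
Mul(Add(-37, Function('D')(-49)), Add(16, 3174)) = Mul(Add(-37, Add(18, Mul(-2160, -49), Mul(6, Pow(-49, 2)))), Add(16, 3174)) = Mul(Add(-37, Add(18, 105840, Mul(6, 2401))), 3190) = Mul(Add(-37, Add(18, 105840, 14406)), 3190) = Mul(Add(-37, 120264), 3190) = Mul(120227, 3190) = 383524130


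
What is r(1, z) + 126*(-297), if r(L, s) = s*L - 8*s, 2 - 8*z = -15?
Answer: -299495/8 ≈ -37437.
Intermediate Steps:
z = 17/8 (z = ¼ - ⅛*(-15) = ¼ + 15/8 = 17/8 ≈ 2.1250)
r(L, s) = -8*s + L*s (r(L, s) = L*s - 8*s = -8*s + L*s)
r(1, z) + 126*(-297) = 17*(-8 + 1)/8 + 126*(-297) = (17/8)*(-7) - 37422 = -119/8 - 37422 = -299495/8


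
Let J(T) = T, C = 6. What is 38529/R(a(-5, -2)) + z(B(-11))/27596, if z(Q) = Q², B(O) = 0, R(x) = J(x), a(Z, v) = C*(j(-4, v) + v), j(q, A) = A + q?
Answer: -12843/16 ≈ -802.69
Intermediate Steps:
a(Z, v) = -24 + 12*v (a(Z, v) = 6*((v - 4) + v) = 6*((-4 + v) + v) = 6*(-4 + 2*v) = -24 + 12*v)
R(x) = x
38529/R(a(-5, -2)) + z(B(-11))/27596 = 38529/(-24 + 12*(-2)) + 0²/27596 = 38529/(-24 - 24) + 0*(1/27596) = 38529/(-48) + 0 = 38529*(-1/48) + 0 = -12843/16 + 0 = -12843/16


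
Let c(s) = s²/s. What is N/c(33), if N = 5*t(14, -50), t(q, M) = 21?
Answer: 35/11 ≈ 3.1818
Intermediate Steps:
N = 105 (N = 5*21 = 105)
c(s) = s
N/c(33) = 105/33 = 105*(1/33) = 35/11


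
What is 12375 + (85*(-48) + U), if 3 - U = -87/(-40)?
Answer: 331833/40 ≈ 8295.8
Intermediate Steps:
U = 33/40 (U = 3 - (-87)/(-40) = 3 - (-87)*(-1)/40 = 3 - 1*87/40 = 3 - 87/40 = 33/40 ≈ 0.82500)
12375 + (85*(-48) + U) = 12375 + (85*(-48) + 33/40) = 12375 + (-4080 + 33/40) = 12375 - 163167/40 = 331833/40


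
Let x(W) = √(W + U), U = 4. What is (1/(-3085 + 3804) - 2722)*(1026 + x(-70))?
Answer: -2008002042/719 - 1957117*I*√66/719 ≈ -2.7928e+6 - 22114.0*I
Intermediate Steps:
x(W) = √(4 + W) (x(W) = √(W + 4) = √(4 + W))
(1/(-3085 + 3804) - 2722)*(1026 + x(-70)) = (1/(-3085 + 3804) - 2722)*(1026 + √(4 - 70)) = (1/719 - 2722)*(1026 + √(-66)) = (1/719 - 2722)*(1026 + I*√66) = -1957117*(1026 + I*√66)/719 = -2008002042/719 - 1957117*I*√66/719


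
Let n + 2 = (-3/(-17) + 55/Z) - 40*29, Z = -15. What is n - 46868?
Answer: -2449708/51 ≈ -48034.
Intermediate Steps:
n = -59440/51 (n = -2 + ((-3/(-17) + 55/(-15)) - 40*29) = -2 + ((-3*(-1/17) + 55*(-1/15)) - 1160) = -2 + ((3/17 - 11/3) - 1160) = -2 + (-178/51 - 1160) = -2 - 59338/51 = -59440/51 ≈ -1165.5)
n - 46868 = -59440/51 - 46868 = -2449708/51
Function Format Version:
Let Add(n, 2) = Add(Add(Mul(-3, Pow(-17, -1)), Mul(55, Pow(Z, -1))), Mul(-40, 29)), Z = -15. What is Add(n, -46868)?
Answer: Rational(-2449708, 51) ≈ -48034.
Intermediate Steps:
n = Rational(-59440, 51) (n = Add(-2, Add(Add(Mul(-3, Pow(-17, -1)), Mul(55, Pow(-15, -1))), Mul(-40, 29))) = Add(-2, Add(Add(Mul(-3, Rational(-1, 17)), Mul(55, Rational(-1, 15))), -1160)) = Add(-2, Add(Add(Rational(3, 17), Rational(-11, 3)), -1160)) = Add(-2, Add(Rational(-178, 51), -1160)) = Add(-2, Rational(-59338, 51)) = Rational(-59440, 51) ≈ -1165.5)
Add(n, -46868) = Add(Rational(-59440, 51), -46868) = Rational(-2449708, 51)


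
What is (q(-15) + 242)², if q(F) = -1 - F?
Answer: 65536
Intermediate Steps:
(q(-15) + 242)² = ((-1 - 1*(-15)) + 242)² = ((-1 + 15) + 242)² = (14 + 242)² = 256² = 65536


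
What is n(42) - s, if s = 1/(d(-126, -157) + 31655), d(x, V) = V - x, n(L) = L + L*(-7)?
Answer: -7969249/31624 ≈ -252.00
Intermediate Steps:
n(L) = -6*L (n(L) = L - 7*L = -6*L)
s = 1/31624 (s = 1/((-157 - 1*(-126)) + 31655) = 1/((-157 + 126) + 31655) = 1/(-31 + 31655) = 1/31624 ≈ 3.1622e-5)
n(42) - s = -6*42 - 1*1/31624 = -252 - 1/31624 = -7969249/31624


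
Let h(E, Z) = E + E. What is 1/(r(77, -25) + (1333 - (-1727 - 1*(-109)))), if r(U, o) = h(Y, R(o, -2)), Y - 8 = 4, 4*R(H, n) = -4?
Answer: 1/2975 ≈ 0.00033613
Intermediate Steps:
R(H, n) = -1 (R(H, n) = (1/4)*(-4) = -1)
Y = 12 (Y = 8 + 4 = 12)
h(E, Z) = 2*E
r(U, o) = 24 (r(U, o) = 2*12 = 24)
1/(r(77, -25) + (1333 - (-1727 - 1*(-109)))) = 1/(24 + (1333 - (-1727 - 1*(-109)))) = 1/(24 + (1333 - (-1727 + 109))) = 1/(24 + (1333 - 1*(-1618))) = 1/(24 + (1333 + 1618)) = 1/(24 + 2951) = 1/2975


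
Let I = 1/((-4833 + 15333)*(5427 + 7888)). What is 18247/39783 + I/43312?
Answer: 12276870389191087/26766632032280000 ≈ 0.45866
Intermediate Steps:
I = 1/139807500 (I = 1/(10500*13315) = 1/139807500 ≈ 7.1527e-9)
18247/39783 + I/43312 = 18247/39783 + (1/139807500)/43312 = 18247*(1/39783) + (1/139807500)*(1/43312) = 18247/39783 + 1/6055342440000 = 12276870389191087/26766632032280000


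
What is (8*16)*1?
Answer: 128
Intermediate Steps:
(8*16)*1 = 128*1 = 128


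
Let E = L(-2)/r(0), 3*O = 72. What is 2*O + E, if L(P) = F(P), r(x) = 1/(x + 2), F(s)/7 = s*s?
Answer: 104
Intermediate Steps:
F(s) = 7*s² (F(s) = 7*(s*s) = 7*s²)
r(x) = 1/(2 + x)
L(P) = 7*P²
O = 24 (O = (⅓)*72 = 24)
E = 56 (E = (7*(-2)²)/(1/(2 + 0)) = (7*4)/(1/2) = 28/(½) = 28*2 = 56)
2*O + E = 2*24 + 56 = 48 + 56 = 104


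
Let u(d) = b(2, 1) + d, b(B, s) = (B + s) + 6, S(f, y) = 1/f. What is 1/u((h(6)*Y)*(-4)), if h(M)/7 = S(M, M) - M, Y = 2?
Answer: 3/1007 ≈ 0.0029791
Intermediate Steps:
h(M) = -7*M + 7/M (h(M) = 7*(1/M - M) = -7*M + 7/M)
b(B, s) = 6 + B + s
u(d) = 9 + d (u(d) = (6 + 2 + 1) + d = 9 + d)
1/u((h(6)*Y)*(-4)) = 1/(9 + ((-7*6 + 7/6)*2)*(-4)) = 1/(9 + ((-42 + 7*(⅙))*2)*(-4)) = 1/(9 + ((-42 + 7/6)*2)*(-4)) = 1/(9 - 245/6*2*(-4)) = 1/(9 - 245/3*(-4)) = 1/(9 + 980/3) = 1/(1007/3) = 3/1007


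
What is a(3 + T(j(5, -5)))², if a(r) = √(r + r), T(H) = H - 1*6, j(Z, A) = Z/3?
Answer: -8/3 ≈ -2.6667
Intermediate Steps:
j(Z, A) = Z/3 (j(Z, A) = Z*(⅓) = Z/3)
T(H) = -6 + H (T(H) = H - 6 = -6 + H)
a(r) = √2*√r (a(r) = √(2*r) = √2*√r)
a(3 + T(j(5, -5)))² = (√2*√(3 + (-6 + (⅓)*5)))² = (√2*√(3 + (-6 + 5/3)))² = (√2*√(3 - 13/3))² = (√2*√(-4/3))² = (√2*(2*I*√3/3))² = (2*I*√6/3)² = -8/3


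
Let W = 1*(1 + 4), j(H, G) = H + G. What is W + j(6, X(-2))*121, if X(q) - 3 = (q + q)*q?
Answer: 2062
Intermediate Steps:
X(q) = 3 + 2*q² (X(q) = 3 + (q + q)*q = 3 + (2*q)*q = 3 + 2*q²)
j(H, G) = G + H
W = 5 (W = 1*5 = 5)
W + j(6, X(-2))*121 = 5 + ((3 + 2*(-2)²) + 6)*121 = 5 + ((3 + 2*4) + 6)*121 = 5 + ((3 + 8) + 6)*121 = 5 + (11 + 6)*121 = 5 + 17*121 = 5 + 2057 = 2062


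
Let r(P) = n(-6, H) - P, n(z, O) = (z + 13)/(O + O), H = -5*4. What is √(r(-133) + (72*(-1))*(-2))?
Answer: √110730/20 ≈ 16.638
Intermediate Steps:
H = -20
n(z, O) = (13 + z)/(2*O) (n(z, O) = (13 + z)/((2*O)) = (13 + z)*(1/(2*O)) = (13 + z)/(2*O))
r(P) = -7/40 - P (r(P) = (½)*(13 - 6)/(-20) - P = (½)*(-1/20)*7 - P = -7/40 - P)
√(r(-133) + (72*(-1))*(-2)) = √((-7/40 - 1*(-133)) + (72*(-1))*(-2)) = √((-7/40 + 133) - 72*(-2)) = √(5313/40 + 144) = √(11073/40) = √110730/20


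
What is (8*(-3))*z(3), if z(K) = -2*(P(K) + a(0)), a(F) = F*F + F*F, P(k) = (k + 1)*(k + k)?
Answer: 1152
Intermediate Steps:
P(k) = 2*k*(1 + k) (P(k) = (1 + k)*(2*k) = 2*k*(1 + k))
a(F) = 2*F² (a(F) = F² + F² = 2*F²)
z(K) = -4*K*(1 + K) (z(K) = -2*(2*K*(1 + K) + 2*0²) = -2*(2*K*(1 + K) + 2*0) = -2*(2*K*(1 + K) + 0) = -4*K*(1 + K))
(8*(-3))*z(3) = (8*(-3))*(-4*3*(1 + 3)) = -(-96)*3*4 = -24*(-48) = 1152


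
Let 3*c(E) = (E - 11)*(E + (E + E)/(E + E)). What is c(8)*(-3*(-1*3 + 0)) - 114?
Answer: -195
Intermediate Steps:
c(E) = (1 + E)*(-11 + E)/3 (c(E) = ((E - 11)*(E + (E + E)/(E + E)))/3 = ((-11 + E)*(E + (2*E)/((2*E))))/3 = ((-11 + E)*(E + (2*E)*(1/(2*E))))/3 = ((-11 + E)*(E + 1))/3 = ((-11 + E)*(1 + E))/3 = ((1 + E)*(-11 + E))/3 = (1 + E)*(-11 + E)/3)
c(8)*(-3*(-1*3 + 0)) - 114 = (-11/3 - 10/3*8 + (⅓)*8²)*(-3*(-1*3 + 0)) - 114 = (-11/3 - 80/3 + (⅓)*64)*(-3*(-3 + 0)) - 114 = (-11/3 - 80/3 + 64/3)*(-3*(-3)) - 114 = -9*9 - 114 = -81 - 114 = -195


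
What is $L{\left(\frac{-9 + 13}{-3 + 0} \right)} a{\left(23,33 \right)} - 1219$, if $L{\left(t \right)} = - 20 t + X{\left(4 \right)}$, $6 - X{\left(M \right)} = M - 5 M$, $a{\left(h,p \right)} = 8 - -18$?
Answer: $\frac{139}{3} \approx 46.333$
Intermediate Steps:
$a{\left(h,p \right)} = 26$ ($a{\left(h,p \right)} = 8 + 18 = 26$)
$X{\left(M \right)} = 6 + 4 M$ ($X{\left(M \right)} = 6 - \left(M - 5 M\right) = 6 - - 4 M = 6 + 4 M$)
$L{\left(t \right)} = 22 - 20 t$ ($L{\left(t \right)} = - 20 t + \left(6 + 4 \cdot 4\right) = - 20 t + \left(6 + 16\right) = - 20 t + 22 = 22 - 20 t$)
$L{\left(\frac{-9 + 13}{-3 + 0} \right)} a{\left(23,33 \right)} - 1219 = \left(22 - 20 \frac{-9 + 13}{-3 + 0}\right) 26 - 1219 = \left(22 - 20 \frac{4}{-3}\right) 26 - 1219 = \left(22 - 20 \cdot 4 \left(- \frac{1}{3}\right)\right) 26 - 1219 = \left(22 - - \frac{80}{3}\right) 26 - 1219 = \left(22 + \frac{80}{3}\right) 26 - 1219 = \frac{146}{3} \cdot 26 - 1219 = \frac{3796}{3} - 1219 = \frac{139}{3}$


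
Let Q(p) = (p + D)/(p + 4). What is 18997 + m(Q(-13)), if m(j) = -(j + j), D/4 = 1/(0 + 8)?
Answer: 170948/9 ≈ 18994.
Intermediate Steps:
D = 1/2 (D = 4/(0 + 8) = 4/8 = 4*(1/8) = 1/2 ≈ 0.50000)
Q(p) = (1/2 + p)/(4 + p) (Q(p) = (p + 1/2)/(p + 4) = (1/2 + p)/(4 + p))
m(j) = -2*j
18997 + m(Q(-13)) = 18997 - 2*(1/2 - 13)/(4 - 13) = 18997 - 2*(-25)/((-9)*2) = 18997 - (-2)*(-25)/(9*2) = 18997 - 2*25/18 = 18997 - 25/9 = 170948/9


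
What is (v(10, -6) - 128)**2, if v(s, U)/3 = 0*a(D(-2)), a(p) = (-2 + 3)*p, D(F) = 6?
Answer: 16384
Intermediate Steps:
a(p) = p (a(p) = 1*p = p)
v(s, U) = 0 (v(s, U) = 3*(0*6) = 3*0 = 0)
(v(10, -6) - 128)**2 = (0 - 128)**2 = (-128)**2 = 16384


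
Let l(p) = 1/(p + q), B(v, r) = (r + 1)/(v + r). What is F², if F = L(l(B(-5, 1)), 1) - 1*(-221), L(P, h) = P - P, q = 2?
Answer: 48841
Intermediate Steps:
B(v, r) = (1 + r)/(r + v)
l(p) = 1/(2 + p) (l(p) = 1/(p + 2) = 1/(2 + p))
L(P, h) = 0
F = 221 (F = 0 - 1*(-221) = 0 + 221 = 221)
F² = 221² = 48841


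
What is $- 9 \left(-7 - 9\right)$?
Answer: $144$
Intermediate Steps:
$- 9 \left(-7 - 9\right) = \left(-9\right) \left(-16\right) = 144$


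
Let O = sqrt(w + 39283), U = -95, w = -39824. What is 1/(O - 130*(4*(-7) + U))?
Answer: 15990/255680641 - I*sqrt(541)/255680641 ≈ 6.2539e-5 - 9.0971e-8*I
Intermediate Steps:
O = I*sqrt(541) (O = sqrt(-39824 + 39283) = sqrt(-541) = I*sqrt(541) ≈ 23.259*I)
1/(O - 130*(4*(-7) + U)) = 1/(I*sqrt(541) - 130*(4*(-7) - 95)) = 1/(I*sqrt(541) - 130*(-28 - 95)) = 1/(I*sqrt(541) - 130*(-123)) = 1/(I*sqrt(541) + 15990) = 1/(15990 + I*sqrt(541))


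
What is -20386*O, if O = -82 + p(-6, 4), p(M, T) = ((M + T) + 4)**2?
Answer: 1590108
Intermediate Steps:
p(M, T) = (4 + M + T)**2
O = -78 (O = -82 + (4 - 6 + 4)**2 = -82 + 2**2 = -82 + 4 = -78)
-20386*O = -20386*(-78) = 1590108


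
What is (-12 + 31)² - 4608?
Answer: -4247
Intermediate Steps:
(-12 + 31)² - 4608 = 19² - 4608 = 361 - 4608 = -4247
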